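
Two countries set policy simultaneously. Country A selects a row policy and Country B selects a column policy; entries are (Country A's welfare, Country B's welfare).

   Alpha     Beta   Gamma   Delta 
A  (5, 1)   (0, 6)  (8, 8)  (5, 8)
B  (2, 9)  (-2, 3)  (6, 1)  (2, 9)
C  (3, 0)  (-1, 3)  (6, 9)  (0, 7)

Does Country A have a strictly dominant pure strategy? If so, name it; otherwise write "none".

A

A vs B: Alpha: 5>2, Beta: 0>-2, Gamma: 8>6, Delta: 5>2.
A vs C: Alpha: 5>3, Beta: 0>-1, Gamma: 8>6, Delta: 5>0.
A strictly beats every other strategy against every opponent action, so it is strictly dominant.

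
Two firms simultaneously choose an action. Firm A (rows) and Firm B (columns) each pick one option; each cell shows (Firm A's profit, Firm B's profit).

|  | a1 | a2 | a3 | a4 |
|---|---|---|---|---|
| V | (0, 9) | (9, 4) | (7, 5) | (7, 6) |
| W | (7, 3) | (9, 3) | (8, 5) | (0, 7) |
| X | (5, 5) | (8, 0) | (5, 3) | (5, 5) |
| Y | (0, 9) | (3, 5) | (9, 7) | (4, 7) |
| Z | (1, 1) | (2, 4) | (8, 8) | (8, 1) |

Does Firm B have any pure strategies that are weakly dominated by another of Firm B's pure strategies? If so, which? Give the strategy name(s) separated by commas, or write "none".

a2

a1: no other strategy beats it everywhere (a2 at V (9>4); a3 at V (9>5); a4 at V (9>6)).
a3 weakly dominates a2 — V: 5>4, W: 5>3, X: 3>0, Y: 7>5, Z: 8>4.
a3 is not dominated — it holds its own against a1 at W (5>3); a2 at V (5>4); a4 at Z (8>1).
a4 is not dominated — it holds its own against a1 at W (7>3); a2 at V (6>4); a3 at V (6>5).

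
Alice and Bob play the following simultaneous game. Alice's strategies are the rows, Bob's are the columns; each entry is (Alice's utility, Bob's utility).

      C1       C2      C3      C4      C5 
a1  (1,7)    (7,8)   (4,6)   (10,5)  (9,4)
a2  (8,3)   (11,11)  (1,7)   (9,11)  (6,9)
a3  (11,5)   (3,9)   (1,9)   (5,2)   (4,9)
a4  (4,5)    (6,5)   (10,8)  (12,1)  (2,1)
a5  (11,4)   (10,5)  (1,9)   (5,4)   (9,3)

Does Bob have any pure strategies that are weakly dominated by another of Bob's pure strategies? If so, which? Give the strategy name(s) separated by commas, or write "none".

C2 weakly dominates C1 — a1: 8>7, a2: 11>3, a3: 9>5, a4: 5=5, a5: 5>4.
C2: no other strategy beats it everywhere (C1 at a1 (8>7); C3 at a1 (8>6); C4 at a1 (8>5); C5 at a1 (8>4)).
C3: no other strategy beats it everywhere (C1 at a2 (7>3); C2 at a4 (8>5); C4 at a1 (6>5); C5 at a1 (6>4)).
C4: dominated, since C2 does at least as well everywhere (a1: 8>5, a2: 11=11, a3: 9>2, a4: 5>1, a5: 5>4).
C5 is weakly dominated by C2 (a1: 8>4, a2: 11>9, a3: 9=9, a4: 5>1, a5: 5>3).

C1, C4, C5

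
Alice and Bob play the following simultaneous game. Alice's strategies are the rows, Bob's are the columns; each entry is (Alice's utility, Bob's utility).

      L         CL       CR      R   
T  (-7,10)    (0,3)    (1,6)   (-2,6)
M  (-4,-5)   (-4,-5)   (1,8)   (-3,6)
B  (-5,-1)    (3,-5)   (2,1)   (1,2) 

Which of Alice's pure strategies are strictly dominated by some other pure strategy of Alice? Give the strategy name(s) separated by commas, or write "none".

T is strictly dominated by B (L: -5>-7, CL: 3>0, CR: 2>1, R: 1>-2).
Nothing dominates M: T at L (-4>-7); B at L (-4>-5).
B is not dominated — it holds its own against T at L (-5>-7); M at CL (3>-4).

T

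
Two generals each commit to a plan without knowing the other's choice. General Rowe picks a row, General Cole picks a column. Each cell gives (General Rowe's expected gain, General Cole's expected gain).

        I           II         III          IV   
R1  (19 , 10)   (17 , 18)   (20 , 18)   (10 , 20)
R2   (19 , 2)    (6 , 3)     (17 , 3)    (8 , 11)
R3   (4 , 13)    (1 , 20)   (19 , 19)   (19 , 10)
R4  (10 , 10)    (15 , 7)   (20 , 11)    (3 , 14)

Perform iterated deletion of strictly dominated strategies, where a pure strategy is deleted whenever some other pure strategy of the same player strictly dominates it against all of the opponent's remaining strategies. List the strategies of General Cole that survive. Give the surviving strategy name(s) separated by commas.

II, III, IV

For General Cole, III strictly dominates I on the remaining rows (R1: 18>10, R2: 3>2, R3: 19>13, R4: 11>10); eliminate I.
Row R2 is eliminated: R1 beats it against every remaining column (II: 17>6, III: 20>17, IV: 10>8).
Among the remaining strategies, none is strictly dominated by another pure strategy of the same player, so the elimination stops.
Surviving strategies — General Rowe: {R1, R3, R4}; General Cole: {II, III, IV}.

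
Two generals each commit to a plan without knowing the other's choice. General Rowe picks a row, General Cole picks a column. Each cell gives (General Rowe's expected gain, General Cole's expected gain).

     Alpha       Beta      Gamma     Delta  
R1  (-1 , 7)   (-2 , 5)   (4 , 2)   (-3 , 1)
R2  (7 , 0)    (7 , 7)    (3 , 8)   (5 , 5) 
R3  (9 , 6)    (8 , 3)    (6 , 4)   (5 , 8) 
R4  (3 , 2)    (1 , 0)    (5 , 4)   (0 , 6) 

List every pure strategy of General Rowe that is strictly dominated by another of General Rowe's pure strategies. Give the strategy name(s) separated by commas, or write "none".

R1, R4

R1: dominated, since R3 does at least as well everywhere (Alpha: 9>-1, Beta: 8>-2, Gamma: 6>4, Delta: 5>-3).
Nothing dominates R2: R1 at Alpha (7>-1); R3 at Delta (5=5); R4 at Alpha (7>3).
R3: no other strategy beats it everywhere (R1 at Alpha (9>-1); R2 at Alpha (9>7); R4 at Alpha (9>3)).
R3 strictly dominates R4 — Alpha: 9>3, Beta: 8>1, Gamma: 6>5, Delta: 5>0.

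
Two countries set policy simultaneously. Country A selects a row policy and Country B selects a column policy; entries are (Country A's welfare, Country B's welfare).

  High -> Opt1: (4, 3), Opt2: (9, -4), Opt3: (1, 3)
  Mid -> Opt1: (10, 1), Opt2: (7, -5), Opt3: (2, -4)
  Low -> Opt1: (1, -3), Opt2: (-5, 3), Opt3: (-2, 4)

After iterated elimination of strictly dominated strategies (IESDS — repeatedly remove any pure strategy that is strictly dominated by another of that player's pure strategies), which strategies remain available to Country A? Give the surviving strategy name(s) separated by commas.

Row Low is eliminated: High beats it against every remaining column (Opt1: 4>1, Opt2: 9>-5, Opt3: 1>-2).
Column Opt2 is eliminated: Opt1 beats it against every remaining row (High: 3>-4, Mid: 1>-5).
For Country A, Mid strictly dominates High on the remaining columns (Opt1: 10>4, Opt3: 2>1); eliminate High.
Country B's strategy Opt3 is strictly dominated by Opt1 (Mid: 1>-4) and is removed.
Among the remaining strategies, none is strictly dominated by another pure strategy of the same player, so the elimination stops.
Surviving strategies — Country A: {Mid}; Country B: {Opt1}.

Mid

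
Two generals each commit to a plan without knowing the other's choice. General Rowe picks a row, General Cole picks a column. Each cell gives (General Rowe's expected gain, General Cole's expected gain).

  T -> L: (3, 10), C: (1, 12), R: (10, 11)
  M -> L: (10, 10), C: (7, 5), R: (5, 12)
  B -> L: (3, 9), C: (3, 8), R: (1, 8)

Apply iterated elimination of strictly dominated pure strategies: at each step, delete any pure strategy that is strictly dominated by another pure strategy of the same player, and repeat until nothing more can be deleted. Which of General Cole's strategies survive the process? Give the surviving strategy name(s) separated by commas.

For General Rowe, M strictly dominates B on the remaining columns (L: 10>3, C: 7>3, R: 5>1); eliminate B.
For General Cole, R strictly dominates L on the remaining rows (T: 11>10, M: 12>10); eliminate L.
Among the remaining strategies, none is strictly dominated by another pure strategy of the same player, so the elimination stops.
Surviving strategies — General Rowe: {T, M}; General Cole: {C, R}.

C, R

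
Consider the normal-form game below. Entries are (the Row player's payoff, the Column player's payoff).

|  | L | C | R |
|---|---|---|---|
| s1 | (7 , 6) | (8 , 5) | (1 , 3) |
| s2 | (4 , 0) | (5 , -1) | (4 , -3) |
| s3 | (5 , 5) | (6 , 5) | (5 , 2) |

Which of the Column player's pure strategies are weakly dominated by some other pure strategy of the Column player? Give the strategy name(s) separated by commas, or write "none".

C, R

Nothing dominates L: C at s1 (6>5); R at s1 (6>3).
C is weakly dominated by L (s1: 6>5, s2: 0>-1, s3: 5=5).
L weakly dominates R — s1: 6>3, s2: 0>-3, s3: 5>2.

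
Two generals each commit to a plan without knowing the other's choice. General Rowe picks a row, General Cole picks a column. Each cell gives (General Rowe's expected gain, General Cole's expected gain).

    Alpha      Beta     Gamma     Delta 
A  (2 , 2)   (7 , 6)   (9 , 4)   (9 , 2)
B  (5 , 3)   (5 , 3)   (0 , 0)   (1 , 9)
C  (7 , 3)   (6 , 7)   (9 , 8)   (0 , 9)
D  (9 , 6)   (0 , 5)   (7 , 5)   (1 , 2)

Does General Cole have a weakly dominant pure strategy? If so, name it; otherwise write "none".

none

Alpha fails to dominate Beta at A (2<6).
Beta fails to dominate Alpha at D (5<6).
Gamma fails to dominate Alpha at B (0<3).
Delta fails to dominate Alpha at D (2<6).
No single strategy dominates all the others.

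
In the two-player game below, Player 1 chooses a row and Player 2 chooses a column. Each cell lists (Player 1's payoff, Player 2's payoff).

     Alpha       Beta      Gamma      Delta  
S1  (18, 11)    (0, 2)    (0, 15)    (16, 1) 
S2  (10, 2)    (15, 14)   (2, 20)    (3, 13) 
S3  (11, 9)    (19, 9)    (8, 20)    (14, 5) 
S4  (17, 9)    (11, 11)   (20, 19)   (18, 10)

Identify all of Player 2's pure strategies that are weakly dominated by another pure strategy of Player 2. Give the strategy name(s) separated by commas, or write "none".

Alpha: dominated, since Gamma does at least as well everywhere (S1: 15>11, S2: 20>2, S3: 20>9, S4: 19>9).
Gamma weakly dominates Beta — S1: 15>2, S2: 20>14, S3: 20>9, S4: 19>11.
Gamma is not dominated — it holds its own against Alpha at S1 (15>11); Beta at S1 (15>2); Delta at S1 (15>1).
Delta: dominated, since Beta does at least as well everywhere (S1: 2>1, S2: 14>13, S3: 9>5, S4: 11>10).

Alpha, Beta, Delta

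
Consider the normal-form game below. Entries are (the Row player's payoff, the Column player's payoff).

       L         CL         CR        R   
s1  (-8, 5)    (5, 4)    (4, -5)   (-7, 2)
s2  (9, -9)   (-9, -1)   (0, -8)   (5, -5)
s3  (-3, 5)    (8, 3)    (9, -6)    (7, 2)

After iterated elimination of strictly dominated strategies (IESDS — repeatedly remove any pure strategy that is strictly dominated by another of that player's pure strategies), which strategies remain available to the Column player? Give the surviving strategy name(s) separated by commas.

Row s1 is eliminated: s3 beats it against every remaining column (L: -3>-8, CL: 8>5, CR: 9>4, R: 7>-7).
Column CR is eliminated: CL beats it against every remaining row (s2: -1>-8, s3: 3>-6).
For the Column player, CL strictly dominates R on the remaining rows (s2: -1>-5, s3: 3>2); eliminate R.
Among the remaining strategies, none is strictly dominated by another pure strategy of the same player, so the elimination stops.
Surviving strategies — the Row player: {s2, s3}; the Column player: {L, CL}.

L, CL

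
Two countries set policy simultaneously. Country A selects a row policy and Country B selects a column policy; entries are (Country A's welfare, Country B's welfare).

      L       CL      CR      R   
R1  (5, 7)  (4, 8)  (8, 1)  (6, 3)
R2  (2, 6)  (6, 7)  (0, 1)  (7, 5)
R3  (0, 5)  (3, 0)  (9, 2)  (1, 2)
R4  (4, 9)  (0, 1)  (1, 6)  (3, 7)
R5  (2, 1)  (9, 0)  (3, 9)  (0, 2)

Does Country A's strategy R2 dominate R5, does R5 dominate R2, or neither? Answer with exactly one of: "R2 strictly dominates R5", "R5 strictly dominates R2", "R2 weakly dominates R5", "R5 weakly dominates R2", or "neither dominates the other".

R2's payoffs vs R5's, by Country B's action — L: 2=2, CL: 6<9, CR: 0<3, R: 7>0.
R2 does better at R but worse at CL, CR; neither strategy dominates the other.

neither dominates the other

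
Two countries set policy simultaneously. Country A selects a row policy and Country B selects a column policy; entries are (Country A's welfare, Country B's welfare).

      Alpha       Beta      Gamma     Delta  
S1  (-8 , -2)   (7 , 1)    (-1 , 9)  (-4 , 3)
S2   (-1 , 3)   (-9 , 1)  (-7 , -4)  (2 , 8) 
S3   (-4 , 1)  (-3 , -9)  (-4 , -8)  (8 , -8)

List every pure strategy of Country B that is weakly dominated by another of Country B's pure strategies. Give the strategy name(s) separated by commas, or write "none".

Beta

Alpha is not dominated — it holds its own against Beta at S2 (3>1); Gamma at S2 (3>-4); Delta at S3 (1>-8).
Beta: dominated, since Delta does at least as well everywhere (S1: 3>1, S2: 8>1, S3: -8>-9).
Nothing dominates Gamma: Alpha at S1 (9>-2); Beta at S1 (9>1); Delta at S1 (9>3).
Delta is not dominated — it holds its own against Alpha at S1 (3>-2); Beta at S1 (3>1); Gamma at S2 (8>-4).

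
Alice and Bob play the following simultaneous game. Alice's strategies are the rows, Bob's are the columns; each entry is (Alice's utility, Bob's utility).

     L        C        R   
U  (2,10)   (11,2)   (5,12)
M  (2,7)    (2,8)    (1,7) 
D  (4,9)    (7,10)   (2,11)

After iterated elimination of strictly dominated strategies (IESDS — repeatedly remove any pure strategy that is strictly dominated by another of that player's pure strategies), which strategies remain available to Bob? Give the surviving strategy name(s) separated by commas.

For Alice, D strictly dominates M on the remaining columns (L: 4>2, C: 7>2, R: 2>1); eliminate M.
Bob's strategy L is strictly dominated by R (U: 12>10, D: 11>9) and is removed.
Row D is eliminated: U beats it against every remaining column (C: 11>7, R: 5>2).
Bob's strategy C is strictly dominated by R (U: 12>2) and is removed.
Among the remaining strategies, none is strictly dominated by another pure strategy of the same player, so the elimination stops.
Surviving strategies — Alice: {U}; Bob: {R}.

R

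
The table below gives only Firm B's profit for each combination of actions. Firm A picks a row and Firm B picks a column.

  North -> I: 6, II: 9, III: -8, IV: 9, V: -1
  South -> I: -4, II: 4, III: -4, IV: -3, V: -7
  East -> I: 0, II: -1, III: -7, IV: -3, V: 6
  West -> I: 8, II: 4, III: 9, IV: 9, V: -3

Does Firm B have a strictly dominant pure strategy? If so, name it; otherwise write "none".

I fails to dominate II at North (6<9).
II fails to dominate I at East (-1<0).
III fails to dominate I at North (-8<6).
IV fails to dominate I at East (-3<0).
V fails to dominate I at North (-1<6).
No single strategy dominates all the others.

none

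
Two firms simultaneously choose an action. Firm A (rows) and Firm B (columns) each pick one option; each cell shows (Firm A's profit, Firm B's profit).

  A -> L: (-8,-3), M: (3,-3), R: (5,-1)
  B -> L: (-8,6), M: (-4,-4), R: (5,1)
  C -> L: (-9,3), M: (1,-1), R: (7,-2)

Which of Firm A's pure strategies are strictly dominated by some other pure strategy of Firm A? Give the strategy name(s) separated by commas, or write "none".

none

A is not dominated — it holds its own against B at L (-8=-8); C at L (-8>-9).
B: no other strategy beats it everywhere (A at L (-8=-8); C at L (-8>-9)).
C is not dominated — it holds its own against A at R (7>5); B at M (1>-4).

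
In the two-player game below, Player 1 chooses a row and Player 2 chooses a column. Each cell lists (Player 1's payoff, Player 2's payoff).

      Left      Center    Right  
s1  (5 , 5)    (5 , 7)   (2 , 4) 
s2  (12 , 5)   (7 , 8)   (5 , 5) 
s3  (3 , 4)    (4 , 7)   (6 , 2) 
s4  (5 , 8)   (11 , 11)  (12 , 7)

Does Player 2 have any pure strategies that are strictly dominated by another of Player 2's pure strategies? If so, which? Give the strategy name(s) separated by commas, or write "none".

Left: dominated, since Center does at least as well everywhere (s1: 7>5, s2: 8>5, s3: 7>4, s4: 11>8).
Center is not dominated — it holds its own against Left at s1 (7>5); Right at s1 (7>4).
Right: dominated, since Center does at least as well everywhere (s1: 7>4, s2: 8>5, s3: 7>2, s4: 11>7).

Left, Right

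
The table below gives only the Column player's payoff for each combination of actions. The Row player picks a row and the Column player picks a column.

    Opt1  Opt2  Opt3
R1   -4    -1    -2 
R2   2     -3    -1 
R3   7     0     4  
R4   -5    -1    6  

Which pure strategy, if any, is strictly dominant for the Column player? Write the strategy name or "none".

none

Opt1 fails to dominate Opt2 at R1 (-4<-1).
Opt2 fails to dominate Opt1 at R2 (-3<2).
Opt3 fails to dominate Opt1 at R2 (-1<2).
No single strategy dominates all the others.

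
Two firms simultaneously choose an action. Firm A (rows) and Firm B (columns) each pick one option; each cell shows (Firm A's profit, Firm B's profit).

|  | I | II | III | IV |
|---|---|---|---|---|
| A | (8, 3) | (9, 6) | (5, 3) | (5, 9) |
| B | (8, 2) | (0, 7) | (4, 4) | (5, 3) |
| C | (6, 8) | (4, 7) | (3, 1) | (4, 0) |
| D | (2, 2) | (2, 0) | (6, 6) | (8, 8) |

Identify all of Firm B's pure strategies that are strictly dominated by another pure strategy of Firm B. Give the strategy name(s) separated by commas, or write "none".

Nothing dominates I: II at C (8>7); III at A (3=3); IV at C (8>0).
Nothing dominates II: I at A (6>3); III at A (6>3); IV at B (7>3).
III is not dominated — it holds its own against I at A (3=3); II at D (6>0); IV at B (4>3).
IV is not dominated — it holds its own against I at A (9>3); II at A (9>6); III at A (9>3).

none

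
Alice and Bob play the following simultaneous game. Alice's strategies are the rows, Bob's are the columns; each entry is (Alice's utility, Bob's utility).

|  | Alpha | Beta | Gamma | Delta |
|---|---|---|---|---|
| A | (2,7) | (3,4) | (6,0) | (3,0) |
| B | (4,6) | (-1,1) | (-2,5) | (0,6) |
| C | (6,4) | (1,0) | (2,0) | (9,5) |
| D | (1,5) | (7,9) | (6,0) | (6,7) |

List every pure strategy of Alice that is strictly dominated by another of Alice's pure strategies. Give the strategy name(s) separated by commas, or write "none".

B

A is not dominated — it holds its own against B at Beta (3>-1); C at Beta (3>1); D at Alpha (2>1).
B is strictly dominated by C (Alpha: 6>4, Beta: 1>-1, Gamma: 2>-2, Delta: 9>0).
C: no other strategy beats it everywhere (A at Alpha (6>2); B at Alpha (6>4); D at Alpha (6>1)).
Nothing dominates D: A at Beta (7>3); B at Beta (7>-1); C at Beta (7>1).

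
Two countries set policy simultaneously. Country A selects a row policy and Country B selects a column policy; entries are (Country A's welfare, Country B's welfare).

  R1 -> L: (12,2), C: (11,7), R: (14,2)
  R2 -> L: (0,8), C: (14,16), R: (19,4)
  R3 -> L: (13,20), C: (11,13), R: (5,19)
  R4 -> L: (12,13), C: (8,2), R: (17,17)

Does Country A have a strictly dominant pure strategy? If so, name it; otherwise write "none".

none

R1 fails to dominate R2 at C (11<14).
R2 fails to dominate R1 at L (0<12).
R3 fails to dominate R1 at C (11=11).
R4 fails to dominate R1 at L (12=12).
No single strategy dominates all the others.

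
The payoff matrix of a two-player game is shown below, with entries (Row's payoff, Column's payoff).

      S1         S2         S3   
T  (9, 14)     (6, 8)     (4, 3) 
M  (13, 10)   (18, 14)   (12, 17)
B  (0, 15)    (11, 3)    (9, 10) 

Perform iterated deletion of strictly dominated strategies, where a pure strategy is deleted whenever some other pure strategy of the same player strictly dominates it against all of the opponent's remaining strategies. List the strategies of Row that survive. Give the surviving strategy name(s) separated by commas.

M

Row T is eliminated: M beats it against every remaining column (S1: 13>9, S2: 18>6, S3: 12>4).
Row's strategy B is strictly dominated by M (S1: 13>0, S2: 18>11, S3: 12>9) and is removed.
For Column, S2 strictly dominates S1 on the remaining rows (M: 14>10); eliminate S1.
Column's strategy S2 is strictly dominated by S3 (M: 17>14) and is removed.
Among the remaining strategies, none is strictly dominated by another pure strategy of the same player, so the elimination stops.
Surviving strategies — Row: {M}; Column: {S3}.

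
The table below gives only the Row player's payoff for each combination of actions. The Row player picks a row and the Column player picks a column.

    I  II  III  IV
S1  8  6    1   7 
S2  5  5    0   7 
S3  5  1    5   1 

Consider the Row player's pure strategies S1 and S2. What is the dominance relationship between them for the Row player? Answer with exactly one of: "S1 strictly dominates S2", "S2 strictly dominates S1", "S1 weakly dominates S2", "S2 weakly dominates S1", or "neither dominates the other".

S1 weakly dominates S2

S1's payoffs vs S2's, by the Column player's action — I: 8>5, II: 6>5, III: 1>0, IV: 7=7.
S1 is at least as good everywhere and strictly better somewhere (tied only at IV), so S1 weakly but not strictly dominates S2.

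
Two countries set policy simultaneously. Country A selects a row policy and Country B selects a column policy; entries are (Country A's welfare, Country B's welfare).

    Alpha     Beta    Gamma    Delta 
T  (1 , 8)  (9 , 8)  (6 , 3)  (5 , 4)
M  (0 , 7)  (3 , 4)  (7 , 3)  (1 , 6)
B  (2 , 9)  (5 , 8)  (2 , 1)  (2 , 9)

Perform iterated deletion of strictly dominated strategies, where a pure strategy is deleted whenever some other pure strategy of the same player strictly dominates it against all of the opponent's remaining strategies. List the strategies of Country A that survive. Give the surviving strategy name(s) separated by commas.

Column Gamma is eliminated: Alpha beats it against every remaining row (T: 8>3, M: 7>3, B: 9>1).
Row M is eliminated: T beats it against every remaining column (Alpha: 1>0, Beta: 9>3, Delta: 5>1).
Among the remaining strategies, none is strictly dominated by another pure strategy of the same player, so the elimination stops.
Surviving strategies — Country A: {T, B}; Country B: {Alpha, Beta, Delta}.

T, B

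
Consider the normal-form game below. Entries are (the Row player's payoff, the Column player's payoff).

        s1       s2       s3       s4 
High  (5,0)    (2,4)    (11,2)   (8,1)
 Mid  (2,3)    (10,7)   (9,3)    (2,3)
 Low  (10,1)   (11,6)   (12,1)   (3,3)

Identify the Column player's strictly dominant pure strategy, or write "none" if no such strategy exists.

s2

s2 vs s1: High: 4>0, Mid: 7>3, Low: 6>1.
s2 vs s3: High: 4>2, Mid: 7>3, Low: 6>1.
s2 vs s4: High: 4>1, Mid: 7>3, Low: 6>3.
s2 strictly beats every other strategy against every opponent action, so it is strictly dominant.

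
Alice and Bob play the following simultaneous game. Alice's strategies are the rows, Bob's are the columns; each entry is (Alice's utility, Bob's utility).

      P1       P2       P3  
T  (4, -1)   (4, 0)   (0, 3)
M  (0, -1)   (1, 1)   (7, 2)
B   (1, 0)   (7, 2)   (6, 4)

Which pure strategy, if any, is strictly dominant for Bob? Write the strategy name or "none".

P3 vs P1: T: 3>-1, M: 2>-1, B: 4>0.
P3 vs P2: T: 3>0, M: 2>1, B: 4>2.
P3 strictly beats every other strategy against every opponent action, so it is strictly dominant.

P3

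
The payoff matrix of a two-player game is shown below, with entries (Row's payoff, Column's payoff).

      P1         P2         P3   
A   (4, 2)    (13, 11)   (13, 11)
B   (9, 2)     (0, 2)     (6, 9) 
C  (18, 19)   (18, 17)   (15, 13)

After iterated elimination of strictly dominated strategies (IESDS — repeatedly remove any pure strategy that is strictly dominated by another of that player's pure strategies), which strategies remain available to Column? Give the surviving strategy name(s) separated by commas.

Row A is eliminated: C beats it against every remaining column (P1: 18>4, P2: 18>13, P3: 15>13).
Row's strategy B is strictly dominated by C (P1: 18>9, P2: 18>0, P3: 15>6) and is removed.
Column P2 is eliminated: P1 beats it against every remaining row (C: 19>17).
For Column, P1 strictly dominates P3 on the remaining rows (C: 19>13); eliminate P3.
Among the remaining strategies, none is strictly dominated by another pure strategy of the same player, so the elimination stops.
Surviving strategies — Row: {C}; Column: {P1}.

P1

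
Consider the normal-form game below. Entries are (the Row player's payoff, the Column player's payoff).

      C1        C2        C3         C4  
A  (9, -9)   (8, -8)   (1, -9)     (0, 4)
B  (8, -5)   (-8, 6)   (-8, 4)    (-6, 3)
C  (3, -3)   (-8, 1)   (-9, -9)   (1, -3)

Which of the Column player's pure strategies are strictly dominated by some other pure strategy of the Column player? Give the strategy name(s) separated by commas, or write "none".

C2 strictly dominates C1 — A: -8>-9, B: 6>-5, C: 1>-3.
C2 is not dominated — it holds its own against C1 at A (-8>-9); C3 at A (-8>-9); C4 at B (6>3).
C3 is strictly dominated by C2 (A: -8>-9, B: 6>4, C: 1>-9).
C4: no other strategy beats it everywhere (C1 at A (4>-9); C2 at A (4>-8); C3 at A (4>-9)).

C1, C3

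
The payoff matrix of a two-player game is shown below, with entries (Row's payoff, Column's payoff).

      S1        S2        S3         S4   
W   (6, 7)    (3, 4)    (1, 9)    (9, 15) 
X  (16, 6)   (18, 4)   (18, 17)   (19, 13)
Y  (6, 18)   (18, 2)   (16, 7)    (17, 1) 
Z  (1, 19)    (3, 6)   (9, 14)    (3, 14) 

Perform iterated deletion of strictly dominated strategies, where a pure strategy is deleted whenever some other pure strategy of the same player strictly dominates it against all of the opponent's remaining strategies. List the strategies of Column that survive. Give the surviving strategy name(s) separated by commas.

Row W is eliminated: X beats it against every remaining column (S1: 16>6, S2: 18>3, S3: 18>1, S4: 19>9).
For Row, X strictly dominates Z on the remaining columns (S1: 16>1, S2: 18>3, S3: 18>9, S4: 19>3); eliminate Z.
For Column, S1 strictly dominates S2 on the remaining rows (X: 6>4, Y: 18>2); eliminate S2.
For Row, X strictly dominates Y on the remaining columns (S1: 16>6, S3: 18>16, S4: 19>17); eliminate Y.
Column's strategy S1 is strictly dominated by S3 (X: 17>6) and is removed.
Column's strategy S4 is strictly dominated by S3 (X: 17>13) and is removed.
Among the remaining strategies, none is strictly dominated by another pure strategy of the same player, so the elimination stops.
Surviving strategies — Row: {X}; Column: {S3}.

S3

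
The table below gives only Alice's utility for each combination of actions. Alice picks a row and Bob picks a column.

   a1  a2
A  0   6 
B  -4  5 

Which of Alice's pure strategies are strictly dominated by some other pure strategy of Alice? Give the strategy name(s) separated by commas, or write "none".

A is not dominated — it holds its own against B at a1 (0>-4).
B: dominated, since A does at least as well everywhere (a1: 0>-4, a2: 6>5).

B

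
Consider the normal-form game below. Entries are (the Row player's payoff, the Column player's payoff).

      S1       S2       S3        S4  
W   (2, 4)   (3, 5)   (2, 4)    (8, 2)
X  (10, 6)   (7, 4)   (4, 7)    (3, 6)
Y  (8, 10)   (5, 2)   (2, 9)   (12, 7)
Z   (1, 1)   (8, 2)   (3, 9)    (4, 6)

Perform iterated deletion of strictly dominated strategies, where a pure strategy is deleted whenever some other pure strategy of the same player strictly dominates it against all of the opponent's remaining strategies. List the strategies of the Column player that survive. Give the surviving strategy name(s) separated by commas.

S3

For the Column player, S3 strictly dominates S4 on the remaining rows (W: 4>2, X: 7>6, Y: 9>7, Z: 9>6); eliminate S4.
For the Row player, X strictly dominates W on the remaining columns (S1: 10>2, S2: 7>3, S3: 4>2); eliminate W.
The Row player's strategy Y is strictly dominated by X (S1: 10>8, S2: 7>5, S3: 4>2) and is removed.
Column S1 is eliminated: S3 beats it against every remaining row (X: 7>6, Z: 9>1).
The Column player's strategy S2 is strictly dominated by S3 (X: 7>4, Z: 9>2) and is removed.
The Row player's strategy Z is strictly dominated by X (S3: 4>3) and is removed.
Among the remaining strategies, none is strictly dominated by another pure strategy of the same player, so the elimination stops.
Surviving strategies — the Row player: {X}; the Column player: {S3}.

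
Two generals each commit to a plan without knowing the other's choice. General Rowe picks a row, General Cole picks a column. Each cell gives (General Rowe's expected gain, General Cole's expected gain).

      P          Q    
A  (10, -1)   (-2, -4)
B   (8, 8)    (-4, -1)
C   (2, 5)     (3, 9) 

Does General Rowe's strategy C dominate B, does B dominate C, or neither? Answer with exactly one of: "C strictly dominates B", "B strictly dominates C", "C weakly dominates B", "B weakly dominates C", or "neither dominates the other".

neither dominates the other

C's payoffs vs B's, by General Cole's action — P: 2<8, Q: 3>-4.
C does better at Q but worse at P; neither strategy dominates the other.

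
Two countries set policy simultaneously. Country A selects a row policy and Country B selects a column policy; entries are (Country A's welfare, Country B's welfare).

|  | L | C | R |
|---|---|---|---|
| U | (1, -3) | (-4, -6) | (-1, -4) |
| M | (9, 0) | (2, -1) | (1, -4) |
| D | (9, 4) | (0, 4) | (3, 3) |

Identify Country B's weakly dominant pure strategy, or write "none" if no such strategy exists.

L vs C: U: -3>-6, M: 0>-1, D: 4=4.
L vs R: U: -3>-4, M: 0>-4, D: 4>3.
L is at least as good as every other strategy against every opponent action, so it is weakly dominant.

L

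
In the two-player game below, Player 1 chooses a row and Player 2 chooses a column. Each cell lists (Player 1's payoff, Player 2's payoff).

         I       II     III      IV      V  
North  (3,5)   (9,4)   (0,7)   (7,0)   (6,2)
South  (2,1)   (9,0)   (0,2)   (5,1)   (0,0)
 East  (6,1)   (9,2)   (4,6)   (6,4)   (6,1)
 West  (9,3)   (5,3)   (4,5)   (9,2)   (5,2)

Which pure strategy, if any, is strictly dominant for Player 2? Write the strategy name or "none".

III vs I: North: 7>5, South: 2>1, East: 6>1, West: 5>3.
III vs II: North: 7>4, South: 2>0, East: 6>2, West: 5>3.
III vs IV: North: 7>0, South: 2>1, East: 6>4, West: 5>2.
III vs V: North: 7>2, South: 2>0, East: 6>1, West: 5>2.
III strictly beats every other strategy against every opponent action, so it is strictly dominant.

III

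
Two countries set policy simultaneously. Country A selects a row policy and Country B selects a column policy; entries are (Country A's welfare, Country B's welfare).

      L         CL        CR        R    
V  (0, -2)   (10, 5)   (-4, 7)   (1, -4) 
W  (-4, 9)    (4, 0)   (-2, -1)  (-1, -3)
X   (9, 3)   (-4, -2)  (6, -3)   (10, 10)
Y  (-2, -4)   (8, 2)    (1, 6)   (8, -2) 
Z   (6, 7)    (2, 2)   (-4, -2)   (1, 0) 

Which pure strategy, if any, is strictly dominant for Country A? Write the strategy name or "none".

none

V fails to dominate W at CR (-4<-2).
W fails to dominate V at L (-4<0).
X fails to dominate V at CL (-4<10).
Y fails to dominate V at L (-2<0).
Z fails to dominate V at CL (2<10).
No single strategy dominates all the others.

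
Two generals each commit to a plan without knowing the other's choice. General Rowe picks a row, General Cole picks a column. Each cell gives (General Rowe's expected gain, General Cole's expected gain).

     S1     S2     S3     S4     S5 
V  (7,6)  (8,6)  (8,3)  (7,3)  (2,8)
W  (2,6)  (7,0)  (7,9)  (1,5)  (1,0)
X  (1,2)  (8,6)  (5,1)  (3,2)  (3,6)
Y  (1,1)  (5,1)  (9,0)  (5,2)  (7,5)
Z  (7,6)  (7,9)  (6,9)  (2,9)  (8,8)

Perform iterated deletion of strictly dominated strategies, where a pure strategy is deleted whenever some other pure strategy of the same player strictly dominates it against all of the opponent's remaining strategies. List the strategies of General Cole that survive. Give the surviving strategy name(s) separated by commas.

Row W is eliminated: V beats it against every remaining column (S1: 7>2, S2: 8>7, S3: 8>7, S4: 7>1, S5: 2>1).
General Cole's strategy S1 is strictly dominated by S5 (V: 8>6, X: 6>2, Y: 5>1, Z: 8>6) and is removed.
Among the remaining strategies, none is strictly dominated by another pure strategy of the same player, so the elimination stops.
Surviving strategies — General Rowe: {V, X, Y, Z}; General Cole: {S2, S3, S4, S5}.

S2, S3, S4, S5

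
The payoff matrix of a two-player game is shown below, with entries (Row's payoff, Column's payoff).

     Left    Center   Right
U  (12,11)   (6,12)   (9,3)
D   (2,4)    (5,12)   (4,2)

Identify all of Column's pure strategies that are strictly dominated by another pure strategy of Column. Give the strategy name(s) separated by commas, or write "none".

Left is strictly dominated by Center (U: 12>11, D: 12>4).
Center is not dominated — it holds its own against Left at U (12>11); Right at U (12>3).
Right is strictly dominated by Left (U: 11>3, D: 4>2).

Left, Right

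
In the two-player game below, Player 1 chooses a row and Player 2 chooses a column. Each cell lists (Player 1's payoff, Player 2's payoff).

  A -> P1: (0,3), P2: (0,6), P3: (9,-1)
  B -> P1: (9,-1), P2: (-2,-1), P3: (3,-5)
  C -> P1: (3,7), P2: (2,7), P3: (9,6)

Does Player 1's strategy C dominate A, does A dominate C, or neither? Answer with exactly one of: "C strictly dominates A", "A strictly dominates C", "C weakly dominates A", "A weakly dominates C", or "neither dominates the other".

Compare C to A across every action of Player 2: P1: 3>0, P2: 2>0, P3: 9=9.
C is at least as good everywhere and strictly better somewhere (tied only at P3), so C weakly but not strictly dominates A.

C weakly dominates A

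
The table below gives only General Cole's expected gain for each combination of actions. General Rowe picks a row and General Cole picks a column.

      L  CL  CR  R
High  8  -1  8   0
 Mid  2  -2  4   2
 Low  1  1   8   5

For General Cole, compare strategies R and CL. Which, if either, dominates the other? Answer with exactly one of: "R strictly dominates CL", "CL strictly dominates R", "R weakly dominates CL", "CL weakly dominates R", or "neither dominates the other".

R's payoffs vs CL's, by General Rowe's action — High: 0>-1, Mid: 2>-2, Low: 5>1.
Every comparison favours R, so R strictly dominates CL.

R strictly dominates CL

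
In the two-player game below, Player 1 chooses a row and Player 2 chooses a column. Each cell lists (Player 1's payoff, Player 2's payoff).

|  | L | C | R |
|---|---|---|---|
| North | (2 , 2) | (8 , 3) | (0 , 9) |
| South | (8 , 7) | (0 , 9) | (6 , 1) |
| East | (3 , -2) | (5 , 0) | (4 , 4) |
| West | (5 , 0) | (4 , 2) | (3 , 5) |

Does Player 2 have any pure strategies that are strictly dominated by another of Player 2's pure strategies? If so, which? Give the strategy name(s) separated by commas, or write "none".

L

L is strictly dominated by C (North: 3>2, South: 9>7, East: 0>-2, West: 2>0).
Nothing dominates C: L at North (3>2); R at South (9>1).
R: no other strategy beats it everywhere (L at North (9>2); C at North (9>3)).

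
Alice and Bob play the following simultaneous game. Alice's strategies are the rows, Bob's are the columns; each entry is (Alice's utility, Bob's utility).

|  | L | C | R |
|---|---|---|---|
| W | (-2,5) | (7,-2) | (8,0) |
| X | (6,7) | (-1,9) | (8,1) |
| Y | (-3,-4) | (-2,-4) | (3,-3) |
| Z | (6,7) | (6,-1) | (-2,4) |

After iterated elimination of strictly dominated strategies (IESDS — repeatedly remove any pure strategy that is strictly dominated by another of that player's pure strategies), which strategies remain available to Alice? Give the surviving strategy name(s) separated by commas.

W, X, Z

Row Y is eliminated: W beats it against every remaining column (L: -2>-3, C: 7>-2, R: 8>3).
Bob's strategy R is strictly dominated by L (W: 5>0, X: 7>1, Z: 7>4) and is removed.
Among the remaining strategies, none is strictly dominated by another pure strategy of the same player, so the elimination stops.
Surviving strategies — Alice: {W, X, Z}; Bob: {L, C}.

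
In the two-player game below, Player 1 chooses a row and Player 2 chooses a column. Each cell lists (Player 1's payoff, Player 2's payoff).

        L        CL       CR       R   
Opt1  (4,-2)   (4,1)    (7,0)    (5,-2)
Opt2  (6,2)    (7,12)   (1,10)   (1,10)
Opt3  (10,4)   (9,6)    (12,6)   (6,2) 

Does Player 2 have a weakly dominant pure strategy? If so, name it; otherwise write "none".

CL

CL vs L: Opt1: 1>-2, Opt2: 12>2, Opt3: 6>4.
CL vs CR: Opt1: 1>0, Opt2: 12>10, Opt3: 6=6.
CL vs R: Opt1: 1>-2, Opt2: 12>10, Opt3: 6>2.
CL is at least as good as every other strategy against every opponent action, so it is weakly dominant.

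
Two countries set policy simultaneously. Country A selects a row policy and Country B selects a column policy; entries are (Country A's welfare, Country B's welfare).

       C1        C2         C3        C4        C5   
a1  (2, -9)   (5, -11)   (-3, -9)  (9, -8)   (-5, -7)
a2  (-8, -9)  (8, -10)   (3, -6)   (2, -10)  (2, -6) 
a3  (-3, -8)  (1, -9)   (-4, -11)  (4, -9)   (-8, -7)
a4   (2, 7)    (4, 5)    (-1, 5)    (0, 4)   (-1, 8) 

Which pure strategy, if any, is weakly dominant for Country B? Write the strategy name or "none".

C5 vs C1: a1: -7>-9, a2: -6>-9, a3: -7>-8, a4: 8>7.
C5 vs C2: a1: -7>-11, a2: -6>-10, a3: -7>-9, a4: 8>5.
C5 vs C3: a1: -7>-9, a2: -6=-6, a3: -7>-11, a4: 8>5.
C5 vs C4: a1: -7>-8, a2: -6>-10, a3: -7>-9, a4: 8>4.
C5 is at least as good as every other strategy against every opponent action, so it is weakly dominant.

C5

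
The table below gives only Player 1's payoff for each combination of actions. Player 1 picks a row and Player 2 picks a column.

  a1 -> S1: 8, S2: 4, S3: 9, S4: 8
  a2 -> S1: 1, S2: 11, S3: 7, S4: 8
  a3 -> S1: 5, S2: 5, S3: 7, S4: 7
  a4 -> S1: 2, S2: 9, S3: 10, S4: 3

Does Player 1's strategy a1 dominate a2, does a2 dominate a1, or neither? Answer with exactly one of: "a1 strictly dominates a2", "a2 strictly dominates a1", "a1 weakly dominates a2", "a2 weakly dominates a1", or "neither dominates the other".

a1's payoffs vs a2's, by Player 2's action — S1: 8>1, S2: 4<11, S3: 9>7, S4: 8=8.
a1 does better at S1, S3 but worse at S2; neither strategy dominates the other.

neither dominates the other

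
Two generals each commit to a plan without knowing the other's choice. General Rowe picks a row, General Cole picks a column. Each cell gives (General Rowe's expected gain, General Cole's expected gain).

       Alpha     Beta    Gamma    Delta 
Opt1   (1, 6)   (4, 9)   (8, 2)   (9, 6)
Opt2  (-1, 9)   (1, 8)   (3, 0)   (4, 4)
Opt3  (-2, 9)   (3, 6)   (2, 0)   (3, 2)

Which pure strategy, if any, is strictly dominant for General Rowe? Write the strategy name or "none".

Opt1

Opt1 vs Opt2: Alpha: 1>-1, Beta: 4>1, Gamma: 8>3, Delta: 9>4.
Opt1 vs Opt3: Alpha: 1>-2, Beta: 4>3, Gamma: 8>2, Delta: 9>3.
Opt1 strictly beats every other strategy against every opponent action, so it is strictly dominant.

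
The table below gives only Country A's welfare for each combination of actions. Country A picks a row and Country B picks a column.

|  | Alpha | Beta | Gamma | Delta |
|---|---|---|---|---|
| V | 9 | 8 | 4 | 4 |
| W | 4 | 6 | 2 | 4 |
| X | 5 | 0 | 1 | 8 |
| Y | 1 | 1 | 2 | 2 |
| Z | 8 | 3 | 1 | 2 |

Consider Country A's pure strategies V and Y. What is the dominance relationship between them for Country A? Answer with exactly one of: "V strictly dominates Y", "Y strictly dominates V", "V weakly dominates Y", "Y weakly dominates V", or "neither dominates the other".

V strictly dominates Y

Compare V to Y across every action of Country B: Alpha: 9>1, Beta: 8>1, Gamma: 4>2, Delta: 4>2.
V gives a strictly higher payoff against every action of Country B, so V strictly dominates Y.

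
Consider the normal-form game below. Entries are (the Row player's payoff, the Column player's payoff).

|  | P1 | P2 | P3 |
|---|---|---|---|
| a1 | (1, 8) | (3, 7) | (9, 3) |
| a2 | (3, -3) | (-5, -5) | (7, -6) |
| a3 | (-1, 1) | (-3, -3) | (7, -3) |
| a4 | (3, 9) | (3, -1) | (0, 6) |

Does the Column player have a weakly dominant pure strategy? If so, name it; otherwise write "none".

P1

P1 vs P2: a1: 8>7, a2: -3>-5, a3: 1>-3, a4: 9>-1.
P1 vs P3: a1: 8>3, a2: -3>-6, a3: 1>-3, a4: 9>6.
P1 is at least as good as every other strategy against every opponent action, so it is weakly dominant.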